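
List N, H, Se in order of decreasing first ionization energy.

N > H > Se

First ionization energy rises across a period (greater Z_eff holds electrons more tightly) and falls down a group (valence electrons are farther from the nucleus).
Here both period and group differ, so the two effects have to be weighed against each other.
H > Se: the two effects oppose for this pair; the down-group effect wins (1312 vs 941 kJ/mol).
N > H: the two effects oppose for this pair; the across-period effect wins (1402 vs 1312 kJ/mol).
For reference (kJ/mol): H 1312, N 1402, Se 941.
So from highest to lowest: N > H > Se.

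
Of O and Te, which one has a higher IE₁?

O is in period 2, group 16; Te is in period 5, group 16.
Across a period the outer electron is held more tightly (higher IE₁); down a group it sits in a higher shell, more shielded, and comes off more easily.
All are in group 16, so first ionization energy increases up the group.
So O has the higher IE₁ (O > Te).

O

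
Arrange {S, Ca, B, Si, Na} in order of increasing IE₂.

Ca, Si, S, B, Na

Consider each +1 ion: S⁺ still has 5 valence electrons; Ca⁺ still has 1 valence electron; B⁺ still has 2 valence electrons; Si⁺ still has 3 valence electrons; Na⁺ is the bare [Ne] core.
Breaking into a closed-shell core is much more expensive than removing a leftover valence electron — Na has the largest IE_2 here.
Valence configurations: S⁺ [Ne]3s²3p³, Ca⁺ [Ar]4s¹, B⁺ [He]2s², Si⁺ [Ne]3s²3p¹.
Tabulated IE_2 (kJ/mol): S 2252, Ca 1145, B 2427, Si 1577, Na 4562.
So the second ionization energies run Ca < Si < S < B < Na.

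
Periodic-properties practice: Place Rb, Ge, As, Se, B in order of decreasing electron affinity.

Atoms with high Z_eff and room in the valence shell (especially the halogens) have the most exothermic electron affinities.
These span different periods and groups, so the two trends combine.
Rb > B: this pair runs against the simple trend — see the exception note.
As > Rb: both effects reinforce here, so As is clearly the higher of the two.
Ge > As: this pair runs against the simple trend — see the exception note.
Se > Ge: both are in period 4; the period trend gives Se the larger value.
Note the exception: Rb has a higher electron affinity than B, contrary to the simple trend — B's ns²np¹ configuration gives only a small electron affinity — the sparsely filled np subshell binds an added electron weakly.
Note the exception: Ge has a higher electron affinity than As, contrary to the simple trend — adding an electron to As's half-filled 4p³ is unfavourable, so Ge (4p²) has the more exothermic EA.
For reference (kJ/mol): B 27, Ge 119, As 78, Se 195, Rb 47.
So from highest to lowest: Se > Ge > As > Rb > B.

Se > Ge > As > Rb > B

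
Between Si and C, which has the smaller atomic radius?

Atomic radius shrinks across a period as nuclear charge pulls the same shell inward, and grows down a group as new shells are added.
All are in group 14, so atomic radius increases down the group.
So C has the smaller atomic radius (C < Si).

C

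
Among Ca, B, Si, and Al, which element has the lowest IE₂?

After 1 electron has been removed, what remains? Ca⁺ still has 1 valence electron; B⁺ still has 2 valence electrons; Si⁺ still has 3 valence electrons; Al⁺ still has 2 valence electrons.
All are still removing valence electrons, so compare the +1 ions as you would atoms: IE_2 generally rises across a period (higher Z_eff) and falls down a group (larger shell), subject to the usual subshell exceptions.
Valence configurations: Ca⁺ [Ar]4s¹, B⁺ [He]2s², Si⁺ [Ne]3s²3p¹, Al⁺ [Ne]3s².
Si⁺ loses a lone 3p electron whereas Al⁺ must break into a filled 3s² pair, so IE_2(Al) > IE_2(Si) even though Si has the higher nuclear charge.
Approximate IE_2 values (kJ/mol): Ca 1145, B 2427, Si 1577, Al 1817.
Overall IE_2 order: Ca < Si < Al < B.

Ca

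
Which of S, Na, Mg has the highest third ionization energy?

The third ionization energy removes an electron from the +2 ion. For each element: S²⁺ still has 4 valence electrons; Na²⁺ is already 1 electron into the core; Mg²⁺ is the bare [Ne] core.
Pulling an electron out of a noble-gas core costs far more than removing a remaining valence electron, so Na and Mg sit at the high end of IE_3.
The numbers (kJ/mol): S 3357, Na 6910, Mg 7733.
Putting it together, IE_3: S < Na < Mg.

Mg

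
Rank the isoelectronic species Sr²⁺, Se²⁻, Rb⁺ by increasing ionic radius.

All of these have 36 electrons, so size is governed by nuclear charge alone: the more protons, the stronger the pull on the same electron cloud, and the smaller the ion.
Nuclear charges: Sr²⁺ (Z=38), Rb⁺ (Z=37), Se²⁻ (Z=34).
Smallest to largest: Sr²⁺ < Rb⁺ < Se²⁻.

Sr²⁺ < Rb⁺ < Se²⁻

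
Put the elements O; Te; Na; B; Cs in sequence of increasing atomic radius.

B is in period 2, group 13; O is in period 2, group 16; Na is in period 3, group 1; Te is in period 5, group 16; Cs is in period 6, group 1.
Atomic radius shrinks across a period as nuclear charge pulls the same shell inward, and grows down a group as new shells are added.
Neither a single period nor a single group — weigh both effects.
B > O: both are in period 2; the period trend gives B the larger value.
Te > B: the two effects oppose for this pair; the down-group effect wins (136 vs 85 pm).
Na > Te: the two effects oppose for this pair; the across-period effect wins (155 vs 136 pm).
Cs > Na: Cs sits below Na in group 1, so the down-group effect alone puts Cs larger.
Tabulated atomic radius (pm): B 85, O 63, Na 155, Te 136, Cs 232.
So from smallest to largest: O < B < Te < Na < Cs.

O < B < Te < Na < Cs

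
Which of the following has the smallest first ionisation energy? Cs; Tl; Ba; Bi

Cs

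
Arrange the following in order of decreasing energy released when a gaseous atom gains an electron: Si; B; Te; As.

Te > Si > As > B

B is in period 2, group 13; Si is in period 3, group 14; As is in period 4, group 15; Te is in period 5, group 16.
Adding an electron releases more energy for atoms nearer the top right (short of the noble gases).
A diagonal step moves right (one effect) and down (the opposite effect) at once.
As > B: period and group pull opposite ways; the across-period shift dominates (78 vs 27 kJ/mol).
Si > As: the two effects oppose for this pair; the down-group effect wins (134 vs 78 kJ/mol).
Te > Si: period and group pull opposite ways; the across-period shift dominates (190 vs 134 kJ/mol).
Approximate values (kJ/mol): B 27, Si 134, As 78, Te 190.
So from highest to lowest: Te > Si > As > B.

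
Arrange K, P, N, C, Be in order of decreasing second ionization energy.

K, N, C, P, Be

IE_2 is the cost of taking one more electron from the +1 cation: K⁺ is the bare [Ar] core; P⁺ still has 4 valence electrons; N⁺ still has 4 valence electrons; C⁺ still has 3 valence electrons; Be⁺ still has 1 valence electron.
Pulling an electron out of a noble-gas core costs far more than removing a remaining valence electron, so K sits at the high end of IE_2.
Valence configurations: P⁺ [Ne]3s²3p², N⁺ [He]2s²2p², C⁺ [He]2s²2p¹, Be⁺ [He]2s¹.
Tabulated IE_2 (kJ/mol): K 3052, P 1907, N 2856, C 2353, Be 1757.
Putting it together, IE_2: Be < P < C < N < K.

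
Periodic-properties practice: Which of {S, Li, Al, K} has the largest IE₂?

IE_2 is the cost of taking one more electron from the +1 cation: S⁺ still has 5 valence electrons; Li⁺ is the bare [He] core; Al⁺ still has 2 valence electrons; K⁺ is the bare [Ar] core.
Core electrons are held far more tightly than valence electrons, so K and Li top the IE_2 order.
Valence configurations: S⁺ [Ne]3s²3p³, Al⁺ [Ne]3s².
Tabulated IE_2 (kJ/mol): S 2252, Li 7298, Al 1817, K 3052.
So the second ionization energies run Al < S < K < Li.

Li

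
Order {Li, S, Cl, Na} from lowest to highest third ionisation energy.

S < Cl < Na < Li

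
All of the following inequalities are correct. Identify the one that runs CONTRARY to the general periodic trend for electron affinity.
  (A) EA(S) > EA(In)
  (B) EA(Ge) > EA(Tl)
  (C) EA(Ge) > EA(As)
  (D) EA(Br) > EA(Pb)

(C)

The general trend: electron affinity increases across a period and decreases down a group.
(A) S (period 3, group 16) vs In (period 5, group 13): the stated order agrees with the simple trend.
(B) Ge (period 4, group 14) vs Tl (period 6, group 13): the stated order agrees with the simple trend.
(C) Ge (period 4, group 14) vs As (period 4, group 15): the stated order contradicts the simple trend.
(D) Br (period 4, group 17) vs Pb (period 6, group 14): the stated order agrees with the simple trend.
The exception is (C): adding an electron to As's half-filled 4p³ is unfavourable, so Ge (4p²) has the more exothermic EA.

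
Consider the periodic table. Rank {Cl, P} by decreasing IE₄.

IE_4 is the cost of taking one more electron from the +3 cation: Cl³⁺ still has 4 valence electrons; P³⁺ still has 2 valence electrons.
All are still removing valence electrons, so compare the +3 ions as you would atoms: IE_4 generally rises across a period (higher Z_eff) and falls down a group (larger shell), subject to the usual subshell exceptions.
Valence configurations: Cl³⁺ [Ne]3s²3p², P³⁺ [Ne]3s².
Tabulated IE_4 (kJ/mol): Cl 5159, P 4964.
Hence IE_4: P < Cl.

Cl, P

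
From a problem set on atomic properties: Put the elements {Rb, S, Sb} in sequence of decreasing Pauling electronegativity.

S > Sb > Rb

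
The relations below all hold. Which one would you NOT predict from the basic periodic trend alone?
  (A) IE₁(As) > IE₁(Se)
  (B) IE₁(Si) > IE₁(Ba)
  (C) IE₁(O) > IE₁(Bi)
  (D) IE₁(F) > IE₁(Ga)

The general trend: first ionisation energy increases across a period and decreases down a group.
(A) As (period 4, group 15) vs Se (period 4, group 16): the stated order contradicts the simple trend.
(B) Si (period 3, group 14) vs Ba (period 6, group 2): the stated order agrees with the simple trend.
(C) O (period 2, group 16) vs Bi (period 6, group 15): the stated order agrees with the simple trend.
(D) F (period 2, group 17) vs Ga (period 4, group 13): the stated order agrees with the simple trend.
The exception is (A): Se (4p⁴) ionizes more easily than half-filled As (4p³).

(A)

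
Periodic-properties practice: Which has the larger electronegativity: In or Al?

Al is in period 3, group 13; In is in period 5, group 13.
Atoms toward the upper right of the periodic table pull bonding electrons most strongly.
All are in group 13; the group trend (electronegativity increases up the group) applies, with the exception below.
Note the exception: In has a higher electronegativity than Al, contrary to the simple trend — poor shielding by filled d (and f) subshells raises the heavier element's effective nuclear charge more than the simple down-group trend predicts.
Tabulated electronegativity (Pauling): Al 1.61, In 1.78.
So In has the larger electronegativity (In > Al).

In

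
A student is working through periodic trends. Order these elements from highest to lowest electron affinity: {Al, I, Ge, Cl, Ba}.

Cl > I > Ge > Al > Ba

Al is in period 3, group 13; Cl is in period 3, group 17; Ge is in period 4, group 14; I is in period 5, group 17; Ba is in period 6, group 2.
Atoms with high Z_eff and room in the valence shell (especially the halogens) have the most exothermic electron affinities.
Here both period and group differ, so the two effects have to be weighed against each other.
Al > Ba: both effects reinforce here, so Al is clearly the higher of the two.
Ge > Al: period and group pull opposite ways; the across-period shift dominates (119 vs 42 kJ/mol).
I > Ge: the two effects oppose for this pair; the across-period effect wins (295 vs 119 kJ/mol).
Cl > I: Cl sits above I in group 17, so the down-group effect alone puts Cl higher.
Approximate values (kJ/mol): Al 42, Cl 349, Ge 119, I 295, Ba 14.
So from highest to lowest: Cl > I > Ge > Al > Ba.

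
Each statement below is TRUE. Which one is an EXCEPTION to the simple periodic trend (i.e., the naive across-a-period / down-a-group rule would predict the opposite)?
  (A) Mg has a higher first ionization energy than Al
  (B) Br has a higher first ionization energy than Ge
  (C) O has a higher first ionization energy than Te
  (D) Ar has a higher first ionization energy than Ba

(A)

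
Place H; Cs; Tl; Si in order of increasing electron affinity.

Tl < Cs < H < Si

H is in period 1, group 1; Si is in period 3, group 14; Cs is in period 6, group 1; Tl is in period 6, group 13.
Atoms with high Z_eff and room in the valence shell (especially the halogens) have the most exothermic electron affinities.
Neither a single period nor a single group — weigh both effects.
Cs > Tl: this pair runs against the simple trend — see the exception note.
H > Cs: they share group 1; the group trend gives H the larger value.
Si > H: period and group pull opposite ways; the across-period shift dominates (134 vs 73 kJ/mol).
Note the exception: Cs has a higher electron affinity than Tl, contrary to the simple trend — Tl's ns²np¹ configuration gives only a small electron affinity — the sparsely filled np subshell binds an added electron weakly.
Tabulated electron affinity (kJ/mol): H 73, Si 134, Cs 46, Tl 19.
So from lowest to highest: Tl < Cs < H < Si.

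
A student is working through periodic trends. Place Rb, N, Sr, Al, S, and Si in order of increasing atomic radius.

N < S < Si < Al < Sr < Rb

Radius decreases left→right (rising Z_eff, same n) and increases top→bottom (higher n).
Neither a single period nor a single group — weigh both effects.
S > N: period and group pull opposite ways; the down-group shift dominates (103 vs 71 pm).
Si > S: Si lies to the left of S in period 3, so the across-period effect alone puts Si larger.
Al > Si: both are in period 3; the period trend gives Al the larger value.
Sr > Al: relative to Al, both the across-period and down-group shifts push Sr's atomic radius up.
Rb > Sr: both are in period 5; the period trend gives Rb the larger value.
Approximate values (pm): N 71, Al 126, Si 116, S 103, Rb 210, Sr 185.
So from smallest to largest: N < S < Si < Al < Sr < Rb.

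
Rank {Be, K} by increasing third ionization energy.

K < Be

Consider each +2 ion: Be²⁺ is the bare [He] core; K²⁺ is already 1 electron into the core.
All of these are removing an electron from a noble-gas core or deeper; the smaller core (lower principal quantum number) is held far more tightly, and within a period the higher nuclear charge binds the same core more tightly.
Tabulated IE_3 (kJ/mol): Be 14849, K 4420.
So the third ionization energies run K < Be.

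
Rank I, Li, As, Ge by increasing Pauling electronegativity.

Li, Ge, As, I

Atoms toward the upper right of the periodic table pull bonding electrons most strongly.
Neither a single period nor a single group — weigh both effects.
Ge > Li: period and group pull opposite ways; the across-period shift dominates (2.01 vs 0.98).
As > Ge: both are in period 4; the period trend gives As the larger value.
I > As: period and group pull opposite ways; the across-period shift dominates (2.66 vs 2.18).
For reference (Pauling): Li 0.98, Ge 2.01, As 2.18, I 2.66.
So from lowest to highest: Li < Ge < As < I.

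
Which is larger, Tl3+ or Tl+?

Tl+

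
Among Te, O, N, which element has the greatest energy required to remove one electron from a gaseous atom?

N is in period 2, group 15; O is in period 2, group 16; Te is in period 5, group 16.
Removing the outermost electron gets harder across a period and easier down a group.
Here both period and group differ, so the two effects have to be weighed against each other.
O > Te: they share group 16; the group trend gives O the larger value.
N > O: this pair runs against the simple trend — see the exception note.
Note the exception: N has a higher first ionization energy than O, contrary to the simple trend — pairing an electron in O's 2p⁴ costs repulsion energy, so O ionizes more easily than half-filled N (2p³).
Tabulated first ionization energy (kJ/mol): N 1402, O 1314, Te 869.
The greatest energy required to remove one electron from a gaseous atom among these belongs to N.

N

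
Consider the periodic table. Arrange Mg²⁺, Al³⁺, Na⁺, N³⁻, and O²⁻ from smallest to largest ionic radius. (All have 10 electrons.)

Al³⁺ < Mg²⁺ < Na⁺ < O²⁻ < N³⁻

All of these have 10 electrons, so size is governed by nuclear charge alone: the more protons, the stronger the pull on the same electron cloud, and the smaller the ion.
Nuclear charges: Al³⁺ (Z=13), Mg²⁺ (Z=12), Na⁺ (Z=11), O²⁻ (Z=8), N³⁻ (Z=7).
Smallest to largest: Al³⁺ < Mg²⁺ < Na⁺ < O²⁻ < N³⁻.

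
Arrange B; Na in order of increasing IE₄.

Na, B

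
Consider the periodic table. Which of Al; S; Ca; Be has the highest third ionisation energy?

Consider each +2 ion: Al²⁺ still has 1 valence electron; S²⁺ still has 4 valence electrons; Ca²⁺ is the bare [Ar] core; Be²⁺ is the bare [He] core.
Pulling an electron out of a noble-gas core costs far more than removing a remaining valence electron, so Ca and Be sit at the high end of IE_3.
Valence configurations: Al²⁺ [Ne]3s¹, S²⁺ [Ne]3s²3p².
The numbers (kJ/mol): Al 2745, S 3357, Ca 4912, Be 14849.
Putting it together, IE_3: Al < S < Ca < Be.

Be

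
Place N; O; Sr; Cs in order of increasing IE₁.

Cs < Sr < O < N

N is in period 2, group 15; O is in period 2, group 16; Sr is in period 5, group 2; Cs is in period 6, group 1.
Across a period the outer electron is held more tightly (higher IE₁); down a group it sits in a higher shell, more shielded, and comes off more easily.
Neither a single period nor a single group — weigh both effects.
Sr > Cs: relative to Cs, both the across-period and down-group shifts push Sr's first ionization energy up.
O > Sr: both effects reinforce here, so O is clearly the higher of the two.
N > O: this pair runs against the simple trend — see the exception note.
Note the exception: N has a higher first ionization energy than O, contrary to the simple trend — pairing an electron in O's 2p⁴ costs repulsion energy, so O ionizes more easily than half-filled N (2p³).
Approximate values (kJ/mol): N 1402, O 1314, Sr 550, Cs 376.
So from lowest to highest: Cs < Sr < O < N.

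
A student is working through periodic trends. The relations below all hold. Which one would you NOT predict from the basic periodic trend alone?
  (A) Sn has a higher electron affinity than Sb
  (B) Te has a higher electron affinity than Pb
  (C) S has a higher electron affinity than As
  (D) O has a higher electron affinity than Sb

The general trend: electron affinity increases across a period and decreases down a group.
(A) Sn (period 5, group 14) vs Sb (period 5, group 15): the stated order contradicts the simple trend.
(B) Te (period 5, group 16) vs Pb (period 6, group 14): the stated order agrees with the simple trend.
(C) S (period 3, group 16) vs As (period 4, group 15): the stated order agrees with the simple trend.
(D) O (period 2, group 16) vs Sb (period 5, group 15): the stated order agrees with the simple trend.
The exception is (A): adding an electron to Sb's half-filled 5p³ is unfavourable, so Sn has the more exothermic EA.

(A)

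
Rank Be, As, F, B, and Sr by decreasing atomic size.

Be is in period 2, group 2; B is in period 2, group 13; F is in period 2, group 17; As is in period 4, group 15; Sr is in period 5, group 2.
Across a period the added protons contract the valence shell; down a group each new principal shell makes the atom larger.
Neither a single period nor a single group — weigh both effects.
B > F: both are in period 2; the period trend gives B the larger value.
Be > B: Be lies to the left of B in period 2, so the across-period effect alone puts Be larger.
As > Be: the two effects oppose for this pair; the down-group effect wins (121 vs 102 pm).
Sr > As: relative to As, both the across-period and down-group shifts push Sr's atomic radius up.
Approximate values (pm): Be 102, B 85, F 64, As 121, Sr 185.
So from largest to smallest: Sr > As > Be > B > F.

Sr > As > Be > B > F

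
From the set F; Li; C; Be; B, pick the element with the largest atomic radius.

Li is in period 2, group 1; Be is in period 2, group 2; B is in period 2, group 13; C is in period 2, group 14; F is in period 2, group 17.
Radius decreases left→right (rising Z_eff, same n) and increases top→bottom (higher n).
All lie in period 2, so atomic radius increases right to left.
The largest atomic radius among these belongs to Li.

Li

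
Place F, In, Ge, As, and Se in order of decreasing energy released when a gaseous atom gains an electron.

F is in period 2, group 17; Ge is in period 4, group 14; As is in period 4, group 15; Se is in period 4, group 16; In is in period 5, group 13.
Electron affinity generally becomes more exothermic across a period toward the halogens and less exothermic down a group.
These span different periods and groups, so the two trends combine.
As > In: both effects reinforce here, so As is clearly the higher of the two.
Ge > As: this pair runs against the simple trend — see the exception note.
Se > Ge: Se lies to the right of Ge in period 4, so the across-period effect alone puts Se higher.
F > Se: both effects reinforce here, so F is clearly the higher of the two.
Note the exception: Ge has a higher electron affinity than As, contrary to the simple trend — adding an electron to As's half-filled 4p³ is unfavourable, so Ge (4p²) has the more exothermic EA.
For reference (kJ/mol): F 328, Ge 119, As 78, Se 195, In 29.
So from highest to lowest: F > Se > Ge > As > In.

F > Se > Ge > As > In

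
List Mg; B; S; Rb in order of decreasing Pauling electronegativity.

S > B > Mg > Rb

B is in period 2, group 13; Mg is in period 3, group 2; S is in period 3, group 16; Rb is in period 5, group 1.
Smaller atoms with higher effective nuclear charge are more electronegative.
Here both period and group differ, so the two effects have to be weighed against each other.
Mg > Rb: relative to Rb, both the across-period and down-group shifts push Mg's electronegativity up.
B > Mg: both effects reinforce here, so B is clearly the higher of the two.
S > B: period and group pull opposite ways; the across-period shift dominates (2.58 vs 2.04).
Tabulated electronegativity (Pauling): B 2.04, Mg 1.31, S 2.58, Rb 0.82.
So from highest to lowest: S > B > Mg > Rb.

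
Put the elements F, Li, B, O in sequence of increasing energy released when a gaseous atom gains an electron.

B < Li < O < F

Li is in period 2, group 1; B is in period 2, group 13; O is in period 2, group 16; F is in period 2, group 17.
Adding an electron releases more energy for atoms nearer the top right (short of the noble gases).
All lie in period 2; the across-period trend (electron affinity increases left to right) applies, with the exception below.
Note the exception: Li has a higher electron affinity than B, contrary to the simple trend — B's ns²np¹ configuration gives only a small electron affinity — the sparsely filled np subshell binds an added electron weakly.
Approximate values (kJ/mol): Li 60, B 27, O 141, F 328.
So from lowest to highest: B < Li < O < F.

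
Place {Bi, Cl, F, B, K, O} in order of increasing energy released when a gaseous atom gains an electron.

B is in period 2, group 13; O is in period 2, group 16; F is in period 2, group 17; Cl is in period 3, group 17; K is in period 4, group 1; Bi is in period 6, group 15.
Atoms with high Z_eff and room in the valence shell (especially the halogens) have the most exothermic electron affinities.
Neither a single period nor a single group — weigh both effects.
K > B: this pair runs against the simple trend — see the exception note.
Bi > K: period and group pull opposite ways; the across-period shift dominates (91 vs 48 kJ/mol).
O > Bi: both effects reinforce here, so O is clearly the higher of the two.
F > O: both are in period 2; the period trend gives F the larger value.
Cl > F: this pair runs against the simple trend — see the exception note.
Note the exception: K has a higher electron affinity than B, contrary to the simple trend — B's ns²np¹ configuration gives only a small electron affinity — the sparsely filled np subshell binds an added electron weakly.
Note the exception: Cl has a higher electron affinity than F, contrary to the simple trend — F's small 2p subshell makes the incoming electron feel strong e⁻–e⁻ repulsion, so Cl actually releases more energy on gaining an electron.
For reference (kJ/mol): B 27, O 141, F 328, Cl 349, K 48, Bi 91.
So from lowest to highest: B < K < Bi < O < F < Cl.

B, K, Bi, O, F, Cl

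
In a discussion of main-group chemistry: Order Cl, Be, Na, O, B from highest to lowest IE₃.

Consider each +2 ion: Cl²⁺ still has 5 valence electrons; Be²⁺ is the bare [He] core; Na²⁺ is already 1 electron into the core; O²⁺ still has 4 valence electrons; B²⁺ still has 1 valence electron.
Pulling an electron out of a noble-gas core costs far more than removing a remaining valence electron, so Na and Be sit at the high end of IE_3.
Valence configurations: Cl²⁺ [Ne]3s²3p³, O²⁺ [He]2s²2p², B²⁺ [He]2s¹.
Tabulated IE_3 (kJ/mol): Cl 3822, Be 14849, Na 6910, O 5300, B 3660.
So the third ionization energies run B < Cl < O < Na < Be.

Be > Na > O > Cl > B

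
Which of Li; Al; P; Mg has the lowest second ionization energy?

Mg

After 1 electron has been removed, what remains? Li⁺ is the bare [He] core; Al⁺ still has 2 valence electrons; P⁺ still has 4 valence electrons; Mg⁺ still has 1 valence electron.
Breaking into a closed-shell core is much more expensive than removing a leftover valence electron — Li has the largest IE_2 here.
Valence configurations: Al⁺ [Ne]3s², P⁺ [Ne]3s²3p², Mg⁺ [Ne]3s¹.
Approximate IE_2 values (kJ/mol): Li 7298, Al 1817, P 1907, Mg 1451.
Overall IE_2 order: Mg < Al < P < Li.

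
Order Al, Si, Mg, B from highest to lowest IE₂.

Consider each +1 ion: Al⁺ still has 2 valence electrons; Si⁺ still has 3 valence electrons; Mg⁺ still has 1 valence electron; B⁺ still has 2 valence electrons.
All are still removing valence electrons, so compare the +1 ions as you would atoms: IE_2 generally rises across a period (higher Z_eff) and falls down a group (larger shell), subject to the usual subshell exceptions.
Valence configurations: Al⁺ [Ne]3s², Si⁺ [Ne]3s²3p¹, Mg⁺ [Ne]3s¹, B⁺ [He]2s².
Si⁺ loses a lone 3p electron whereas Al⁺ must break into a filled 3s² pair, so IE_2(Al) > IE_2(Si) even though Si has the higher nuclear charge.
Approximate IE_2 values (kJ/mol): Al 1817, Si 1577, Mg 1451, B 2427.
Putting it together, IE_2: Mg < Si < Al < B.

B > Al > Si > Mg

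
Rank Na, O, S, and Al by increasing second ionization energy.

Al < S < O < Na

After 1 electron has been removed, what remains? Na⁺ is the bare [Ne] core; O⁺ still has 5 valence electrons; S⁺ still has 5 valence electrons; Al⁺ still has 2 valence electrons.
Breaking into a closed-shell core is much more expensive than removing a leftover valence electron — Na has the largest IE_2 here.
Valence configurations: O⁺ [He]2s²2p³, S⁺ [Ne]3s²3p³, Al⁺ [Ne]3s².
The numbers (kJ/mol): Na 4562, O 3388, S 2252, Al 1817.
So the second ionization energies run Al < S < O < Na.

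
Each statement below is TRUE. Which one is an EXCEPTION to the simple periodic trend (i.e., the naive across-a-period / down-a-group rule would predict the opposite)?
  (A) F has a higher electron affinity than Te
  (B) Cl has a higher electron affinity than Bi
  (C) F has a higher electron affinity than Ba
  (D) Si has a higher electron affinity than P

The general trend: electron affinity increases across a period and decreases down a group.
(A) F (period 2, group 17) vs Te (period 5, group 16): the stated order agrees with the simple trend.
(B) Cl (period 3, group 17) vs Bi (period 6, group 15): the stated order agrees with the simple trend.
(C) F (period 2, group 17) vs Ba (period 6, group 2): the stated order agrees with the simple trend.
(D) Si (period 3, group 14) vs P (period 3, group 15): the stated order contradicts the simple trend.
The exception is (D): adding an electron to P's half-filled 3p³ is unfavourable, so Si (3p²) has the more exothermic EA.

(D)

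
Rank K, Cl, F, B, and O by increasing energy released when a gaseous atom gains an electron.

Atoms with high Z_eff and room in the valence shell (especially the halogens) have the most exothermic electron affinities.
These span different periods and groups, so the two trends combine.
K > B: this pair runs against the simple trend — see the exception note.
O > K: relative to K, both the across-period and down-group shifts push O's electron affinity up.
F > O: F lies to the right of O in period 2, so the across-period effect alone puts F higher.
Cl > F: this pair runs against the simple trend — see the exception note.
Note the exception: K has a higher electron affinity than B, contrary to the simple trend — B's ns²np¹ configuration gives only a small electron affinity — the sparsely filled np subshell binds an added electron weakly.
Note the exception: Cl has a higher electron affinity than F, contrary to the simple trend — F's small 2p subshell makes the incoming electron feel strong e⁻–e⁻ repulsion, so Cl actually releases more energy on gaining an electron.
For reference (kJ/mol): B 27, O 141, F 328, Cl 349, K 48.
So from lowest to highest: B < K < O < F < Cl.

B, K, O, F, Cl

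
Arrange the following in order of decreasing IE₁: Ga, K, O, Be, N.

N > O > Be > Ga > K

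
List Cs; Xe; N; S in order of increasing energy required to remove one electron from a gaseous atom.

N is in period 2, group 15; S is in period 3, group 16; Xe is in period 5, group 18; Cs is in period 6, group 1.
First ionization energy rises across a period (greater Z_eff holds electrons more tightly) and falls down a group (valence electrons are farther from the nucleus).
These span different periods and groups, so the two trends combine.
S > Cs: relative to Cs, both the across-period and down-group shifts push S's first ionization energy up.
Xe > S: period and group pull opposite ways; the across-period shift dominates (1170 vs 1000 kJ/mol).
N > Xe: period and group pull opposite ways; the down-group shift dominates (1402 vs 1170 kJ/mol).
Tabulated first ionization energy (kJ/mol): N 1402, S 1000, Xe 1170, Cs 376.
So from lowest to highest: Cs < S < Xe < N.

Cs < S < Xe < N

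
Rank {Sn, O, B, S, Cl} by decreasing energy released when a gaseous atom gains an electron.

Cl > S > O > Sn > B

B is in period 2, group 13; O is in period 2, group 16; S is in period 3, group 16; Cl is in period 3, group 17; Sn is in period 5, group 14.
Adding an electron releases more energy for atoms nearer the top right (short of the noble gases).
Here both period and group differ, so the two effects have to be weighed against each other.
Sn > B: period and group pull opposite ways; the across-period shift dominates (107 vs 27 kJ/mol).
O > Sn: relative to Sn, both the across-period and down-group shifts push O's electron affinity up.
S > O: this pair runs against the simple trend — see the exception note.
Cl > S: Cl lies to the right of S in period 3, so the across-period effect alone puts Cl higher.
Note the exception: S has a higher electron affinity than O, contrary to the simple trend — the compact 2p subshell of O repels the added electron more than S's larger 3p does.
Tabulated electron affinity (kJ/mol): B 27, O 141, S 200, Cl 349, Sn 107.
So from highest to lowest: Cl > S > O > Sn > B.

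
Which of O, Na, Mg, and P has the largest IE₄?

Consider each +3 ion: O³⁺ still has 3 valence electrons; Na³⁺ is already 2 electrons into the core; Mg³⁺ is already 1 electron into the core; P³⁺ still has 2 valence electrons.
Core electrons are held far more tightly than valence electrons, so Na and Mg top the IE_4 order.
Valence configurations: O³⁺ [He]2s²2p¹, P³⁺ [Ne]3s².
Approximate IE_4 values (kJ/mol): O 7469, Na 9543, Mg 10543, P 4964.
Putting it together, IE_4: P < O < Na < Mg.

Mg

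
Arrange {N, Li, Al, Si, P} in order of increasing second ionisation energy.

Si, Al, P, N, Li

IE_2 is the cost of taking one more electron from the +1 cation: N⁺ still has 4 valence electrons; Li⁺ is the bare [He] core; Al⁺ still has 2 valence electrons; Si⁺ still has 3 valence electrons; P⁺ still has 4 valence electrons.
Breaking into a closed-shell core is much more expensive than removing a leftover valence electron — Li has the largest IE_2 here.
Valence configurations: N⁺ [He]2s²2p², Al⁺ [Ne]3s², Si⁺ [Ne]3s²3p¹, P⁺ [Ne]3s²3p².
Si⁺ loses a lone 3p electron whereas Al⁺ must break into a filled 3s² pair, so IE_2(Al) > IE_2(Si) even though Si has the higher nuclear charge.
Tabulated IE_2 (kJ/mol): N 2856, Li 7298, Al 1817, Si 1577, P 1907.
Putting it together, IE_2: Si < Al < P < N < Li.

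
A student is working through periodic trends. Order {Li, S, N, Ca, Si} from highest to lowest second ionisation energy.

Li, N, S, Si, Ca

The second ionization energy removes an electron from the +1 ion. For each element: Li⁺ is the bare [He] core; S⁺ still has 5 valence electrons; N⁺ still has 4 valence electrons; Ca⁺ still has 1 valence electron; Si⁺ still has 3 valence electrons.
Pulling an electron out of a noble-gas core costs far more than removing a remaining valence electron, so Li sits at the high end of IE_2.
Valence configurations: S⁺ [Ne]3s²3p³, N⁺ [He]2s²2p², Ca⁺ [Ar]4s¹, Si⁺ [Ne]3s²3p¹.
The numbers (kJ/mol): Li 7298, S 2252, N 2856, Ca 1145, Si 1577.
Putting it together, IE_2: Ca < Si < S < N < Li.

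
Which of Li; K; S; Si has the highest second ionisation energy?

The second ionization energy removes an electron from the +1 ion. For each element: Li⁺ is the bare [He] core; K⁺ is the bare [Ar] core; S⁺ still has 5 valence electrons; Si⁺ still has 3 valence electrons.
Pulling an electron out of a noble-gas core costs far more than removing a remaining valence electron, so K and Li sit at the high end of IE_2.
Valence configurations: S⁺ [Ne]3s²3p³, Si⁺ [Ne]3s²3p¹.
Approximate IE_2 values (kJ/mol): Li 7298, K 3052, S 2252, Si 1577.
Overall IE_2 order: Si < S < K < Li.

Li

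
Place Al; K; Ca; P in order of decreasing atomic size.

K, Ca, Al, P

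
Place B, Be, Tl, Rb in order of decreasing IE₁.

Be is in period 2, group 2; B is in period 2, group 13; Rb is in period 5, group 1; Tl is in period 6, group 13.
First ionization energy rises across a period (greater Z_eff holds electrons more tightly) and falls down a group (valence electrons are farther from the nucleus).
These span different periods and groups, so the two trends combine.
Tl > Rb: period and group pull opposite ways; the across-period shift dominates (589 vs 403 kJ/mol).
B > Tl: they share group 13; the group trend gives B the larger value.
Be > B: this pair runs against the simple trend — see the exception note.
Note the exception: Be has a higher first ionization energy than B, contrary to the simple trend — removing B's lone 2p electron is easier than breaking Be's filled 2s².
Approximate values (kJ/mol): Be 900, B 801, Rb 403, Tl 589.
So from highest to lowest: Be > B > Tl > Rb.

Be, B, Tl, Rb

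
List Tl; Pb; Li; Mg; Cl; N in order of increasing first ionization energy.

Li < Tl < Pb < Mg < Cl < N

Li is in period 2, group 1; N is in period 2, group 15; Mg is in period 3, group 2; Cl is in period 3, group 17; Tl is in period 6, group 13; Pb is in period 6, group 14.
Removing the outermost electron gets harder across a period and easier down a group.
Here both period and group differ, so the two effects have to be weighed against each other.
Tl > Li: the two effects oppose for this pair; the across-period effect wins (589 vs 520 kJ/mol).
Pb > Tl: both are in period 6; the period trend gives Pb the larger value.
Mg > Pb: the two effects oppose for this pair; the down-group effect wins (738 vs 716 kJ/mol).
Cl > Mg: both are in period 3; the period trend gives Cl the larger value.
N > Cl: period and group pull opposite ways; the down-group shift dominates (1402 vs 1251 kJ/mol).
For reference (kJ/mol): Li 520, N 1402, Mg 738, Cl 1251, Tl 589, Pb 716.
So from lowest to highest: Li < Tl < Pb < Mg < Cl < N.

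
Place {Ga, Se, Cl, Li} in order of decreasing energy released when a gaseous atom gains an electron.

Cl, Se, Li, Ga

Li is in period 2, group 1; Cl is in period 3, group 17; Ga is in period 4, group 13; Se is in period 4, group 16.
Electron affinity generally becomes more exothermic across a period toward the halogens and less exothermic down a group.
Neither a single period nor a single group — weigh both effects.
Li > Ga: the two effects oppose for this pair; the down-group effect wins (60 vs 29 kJ/mol).
Se > Li: the two effects oppose for this pair; the across-period effect wins (195 vs 60 kJ/mol).
Cl > Se: relative to Se, both the across-period and down-group shifts push Cl's electron affinity up.
Approximate values (kJ/mol): Li 60, Cl 349, Ga 29, Se 195.
So from highest to lowest: Cl > Se > Li > Ga.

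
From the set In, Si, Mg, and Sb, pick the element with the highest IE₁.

Mg is in period 3, group 2; Si is in period 3, group 14; In is in period 5, group 13; Sb is in period 5, group 15.
Removing the outermost electron gets harder across a period and easier down a group.
These span different periods and groups, so the two trends combine.
Mg > In: period and group pull opposite ways; the down-group shift dominates (738 vs 558 kJ/mol).
Si > Mg: both are in period 3; the period trend gives Si the larger value.
Sb > Si: period and group pull opposite ways; the across-period shift dominates (831 vs 786 kJ/mol).
Tabulated first ionization energy (kJ/mol): Mg 738, Si 786, In 558, Sb 831.
The highest IE₁ among these belongs to Sb.

Sb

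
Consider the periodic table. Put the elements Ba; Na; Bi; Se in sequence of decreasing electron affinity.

Na is in period 3, group 1; Se is in period 4, group 16; Ba is in period 6, group 2; Bi is in period 6, group 15.
Adding an electron releases more energy for atoms nearer the top right (short of the noble gases).
These span different periods and groups, so the two trends combine.
Na > Ba: period and group pull opposite ways; the down-group shift dominates (53 vs 14 kJ/mol).
Bi > Na: the two effects oppose for this pair; the across-period effect wins (91 vs 53 kJ/mol).
Se > Bi: relative to Bi, both the across-period and down-group shifts push Se's electron affinity up.
Approximate values (kJ/mol): Na 53, Se 195, Ba 14, Bi 91.
So from highest to lowest: Se > Bi > Na > Ba.

Se > Bi > Na > Ba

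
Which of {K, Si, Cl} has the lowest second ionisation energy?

IE_2 is the cost of taking one more electron from the +1 cation: K⁺ is the bare [Ar] core; Si⁺ still has 3 valence electrons; Cl⁺ still has 6 valence electrons.
Pulling an electron out of a noble-gas core costs far more than removing a remaining valence electron, so K sits at the high end of IE_2.
Valence configurations: Si⁺ [Ne]3s²3p¹, Cl⁺ [Ne]3s²3p⁴.
Tabulated IE_2 (kJ/mol): K 3052, Si 1577, Cl 2298.
So the second ionization energies run Si < Cl < K.

Si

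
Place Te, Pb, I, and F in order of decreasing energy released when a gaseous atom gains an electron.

F > I > Te > Pb

Electron affinity generally becomes more exothermic across a period toward the halogens and less exothermic down a group.
Neither a single period nor a single group — weigh both effects.
Te > Pb: relative to Pb, both the across-period and down-group shifts push Te's electron affinity up.
I > Te: both are in period 5; the period trend gives I the larger value.
F > I: F sits above I in group 17, so the down-group effect alone puts F higher.
For reference (kJ/mol): F 328, Te 190, I 295, Pb 35.
So from highest to lowest: F > I > Te > Pb.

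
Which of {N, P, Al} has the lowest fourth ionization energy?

P

Consider each +3 ion: N³⁺ still has 2 valence electrons; P³⁺ still has 2 valence electrons; Al³⁺ is the bare [Ne] core.
Pulling an electron out of a noble-gas core costs far more than removing a remaining valence electron, so Al sits at the high end of IE_4.
Valence configurations: N³⁺ [He]2s², P³⁺ [Ne]3s².
The numbers (kJ/mol): N 7475, P 4964, Al 11577.
Putting it together, IE_4: P < N < Al.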